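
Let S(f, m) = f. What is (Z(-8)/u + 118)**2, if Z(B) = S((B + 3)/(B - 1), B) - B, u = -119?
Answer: 325549849/23409 ≈ 13907.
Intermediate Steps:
Z(B) = -B + (3 + B)/(-1 + B) (Z(B) = (B + 3)/(B - 1) - B = (3 + B)/(-1 + B) - B = -B + (3 + B)/(-1 + B))
(Z(-8)/u + 118)**2 = (((3 - 8 - 1*(-8)*(-1 - 8))/(-1 - 8))/(-119) + 118)**2 = (((3 - 8 - 1*(-8)*(-9))/(-9))*(-1/119) + 118)**2 = (-(3 - 8 - 72)/9*(-1/119) + 118)**2 = (-1/9*(-77)*(-1/119) + 118)**2 = ((77/9)*(-1/119) + 118)**2 = (-11/153 + 118)**2 = (18043/153)**2 = 325549849/23409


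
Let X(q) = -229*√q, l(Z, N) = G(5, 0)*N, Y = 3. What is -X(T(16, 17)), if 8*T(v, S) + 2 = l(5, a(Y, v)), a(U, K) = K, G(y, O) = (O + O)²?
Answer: 229*I/2 ≈ 114.5*I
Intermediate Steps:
G(y, O) = 4*O² (G(y, O) = (2*O)² = 4*O²)
l(Z, N) = 0 (l(Z, N) = (4*0²)*N = (4*0)*N = 0*N = 0)
T(v, S) = -¼ (T(v, S) = -¼ + (⅛)*0 = -¼ + 0 = -¼)
-X(T(16, 17)) = -(-229)*√(-¼) = -(-229)*I/2 = 229*I/2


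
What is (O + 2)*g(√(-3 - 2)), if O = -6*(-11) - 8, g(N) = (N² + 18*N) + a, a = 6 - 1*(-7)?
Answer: 480 + 1080*I*√5 ≈ 480.0 + 2415.0*I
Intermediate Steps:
a = 13 (a = 6 + 7 = 13)
g(N) = 13 + N² + 18*N (g(N) = (N² + 18*N) + 13 = 13 + N² + 18*N)
O = 58 (O = 66 - 8 = 58)
(O + 2)*g(√(-3 - 2)) = (58 + 2)*(13 + (√(-3 - 2))² + 18*√(-3 - 2)) = 60*(13 + (√(-5))² + 18*√(-5)) = 60*(13 + (I*√5)² + 18*(I*√5)) = 60*(13 - 5 + 18*I*√5) = 60*(8 + 18*I*√5) = 480 + 1080*I*√5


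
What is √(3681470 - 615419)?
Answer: √3066051 ≈ 1751.0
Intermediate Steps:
√(3681470 - 615419) = √3066051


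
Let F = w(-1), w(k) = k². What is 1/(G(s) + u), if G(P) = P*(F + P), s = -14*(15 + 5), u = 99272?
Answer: 1/177392 ≈ 5.6372e-6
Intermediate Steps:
F = 1 (F = (-1)² = 1)
s = -280 (s = -14*20 = -280)
G(P) = P*(1 + P)
1/(G(s) + u) = 1/(-280*(1 - 280) + 99272) = 1/(-280*(-279) + 99272) = 1/(78120 + 99272) = 1/177392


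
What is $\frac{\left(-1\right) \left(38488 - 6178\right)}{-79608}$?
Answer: $\frac{5385}{13268} \approx 0.40586$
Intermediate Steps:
$\frac{\left(-1\right) \left(38488 - 6178\right)}{-79608} = \left(-1\right) 32310 \left(- \frac{1}{79608}\right) = \left(-32310\right) \left(- \frac{1}{79608}\right) = \frac{5385}{13268}$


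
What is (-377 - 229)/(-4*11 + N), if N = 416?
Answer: -101/62 ≈ -1.6290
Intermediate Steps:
(-377 - 229)/(-4*11 + N) = (-377 - 229)/(-4*11 + 416) = -606/(-44 + 416) = -606/372 = -606*1/372 = -101/62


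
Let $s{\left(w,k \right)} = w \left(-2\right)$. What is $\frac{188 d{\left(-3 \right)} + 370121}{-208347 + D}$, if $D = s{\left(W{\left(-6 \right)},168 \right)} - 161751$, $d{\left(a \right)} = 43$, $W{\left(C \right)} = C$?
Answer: $- \frac{378205}{370086} \approx -1.0219$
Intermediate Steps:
$s{\left(w,k \right)} = - 2 w$
$D = -161739$ ($D = \left(-2\right) \left(-6\right) - 161751 = 12 - 161751 = -161739$)
$\frac{188 d{\left(-3 \right)} + 370121}{-208347 + D} = \frac{188 \cdot 43 + 370121}{-208347 - 161739} = \frac{8084 + 370121}{-370086} = 378205 \left(- \frac{1}{370086}\right) = - \frac{378205}{370086}$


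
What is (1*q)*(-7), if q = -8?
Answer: 56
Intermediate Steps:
(1*q)*(-7) = (1*(-8))*(-7) = -8*(-7) = 56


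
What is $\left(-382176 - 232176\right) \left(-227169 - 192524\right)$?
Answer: $257839233936$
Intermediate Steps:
$\left(-382176 - 232176\right) \left(-227169 - 192524\right) = \left(-614352\right) \left(-419693\right) = 257839233936$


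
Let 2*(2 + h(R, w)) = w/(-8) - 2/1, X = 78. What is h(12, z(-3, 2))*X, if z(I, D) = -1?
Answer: -1833/8 ≈ -229.13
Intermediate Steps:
h(R, w) = -3 - w/16 (h(R, w) = -2 + (w/(-8) - 2/1)/2 = -2 + (w*(-1/8) - 2*1)/2 = -2 + (-w/8 - 2)/2 = -2 + (-2 - w/8)/2 = -2 + (-1 - w/16) = -3 - w/16)
h(12, z(-3, 2))*X = (-3 - 1/16*(-1))*78 = (-3 + 1/16)*78 = -47/16*78 = -1833/8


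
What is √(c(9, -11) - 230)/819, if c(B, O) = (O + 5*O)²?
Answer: √4126/819 ≈ 0.078430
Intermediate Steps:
c(B, O) = 36*O² (c(B, O) = (6*O)² = 36*O²)
√(c(9, -11) - 230)/819 = √(36*(-11)² - 230)/819 = √(36*121 - 230)*(1/819) = √(4356 - 230)*(1/819) = √4126*(1/819) = √4126/819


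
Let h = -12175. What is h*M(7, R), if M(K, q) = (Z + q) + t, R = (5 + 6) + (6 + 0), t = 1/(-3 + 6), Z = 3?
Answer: -742675/3 ≈ -2.4756e+5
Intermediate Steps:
t = ⅓ (t = 1/3 = ⅓ ≈ 0.33333)
R = 17 (R = 11 + 6 = 17)
M(K, q) = 10/3 + q (M(K, q) = (3 + q) + ⅓ = 10/3 + q)
h*M(7, R) = -12175*(10/3 + 17) = -12175*61/3 = -742675/3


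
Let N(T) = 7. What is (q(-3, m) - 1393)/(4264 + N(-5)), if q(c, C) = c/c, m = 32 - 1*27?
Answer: -1392/4271 ≈ -0.32592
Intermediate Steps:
m = 5 (m = 32 - 27 = 5)
q(c, C) = 1
(q(-3, m) - 1393)/(4264 + N(-5)) = (1 - 1393)/(4264 + 7) = -1392/4271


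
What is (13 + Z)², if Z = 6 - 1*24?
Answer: 25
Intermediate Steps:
Z = -18 (Z = 6 - 24 = -18)
(13 + Z)² = (13 - 18)² = (-5)² = 25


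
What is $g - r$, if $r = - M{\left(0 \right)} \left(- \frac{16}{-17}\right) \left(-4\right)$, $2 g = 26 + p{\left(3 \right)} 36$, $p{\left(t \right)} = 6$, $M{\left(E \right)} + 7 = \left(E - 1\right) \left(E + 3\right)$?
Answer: $\frac{2697}{17} \approx 158.65$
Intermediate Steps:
$M{\left(E \right)} = -7 + \left(-1 + E\right) \left(3 + E\right)$ ($M{\left(E \right)} = -7 + \left(E - 1\right) \left(E + 3\right) = -7 + \left(-1 + E\right) \left(3 + E\right)$)
$g = 121$ ($g = \frac{26 + 6 \cdot 36}{2} = \frac{26 + 216}{2} = \frac{1}{2} \cdot 242 = 121$)
$r = - \frac{640}{17}$ ($r = - \left(-10 + 0^{2} + 2 \cdot 0\right) \left(- \frac{16}{-17}\right) \left(-4\right) = - \left(-10 + 0 + 0\right) \left(\left(-16\right) \left(- \frac{1}{17}\right)\right) \left(-4\right) = - \left(-10\right) \frac{16}{17} \left(-4\right) = - \frac{\left(-160\right) \left(-4\right)}{17} = \left(-1\right) \frac{640}{17} = - \frac{640}{17} \approx -37.647$)
$g - r = 121 - - \frac{640}{17} = 121 + \frac{640}{17} = \frac{2697}{17}$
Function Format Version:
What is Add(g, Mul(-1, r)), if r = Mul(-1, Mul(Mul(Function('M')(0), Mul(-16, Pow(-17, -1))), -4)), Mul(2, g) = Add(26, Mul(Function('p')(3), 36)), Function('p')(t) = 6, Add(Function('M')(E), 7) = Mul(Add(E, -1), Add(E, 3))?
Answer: Rational(2697, 17) ≈ 158.65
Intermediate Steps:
Function('M')(E) = Add(-7, Mul(Add(-1, E), Add(3, E))) (Function('M')(E) = Add(-7, Mul(Add(E, -1), Add(E, 3))) = Add(-7, Mul(Add(-1, E), Add(3, E))))
g = 121 (g = Mul(Rational(1, 2), Add(26, Mul(6, 36))) = Mul(Rational(1, 2), Add(26, 216)) = Mul(Rational(1, 2), 242) = 121)
r = Rational(-640, 17) (r = Mul(-1, Mul(Mul(Add(-10, Pow(0, 2), Mul(2, 0)), Mul(-16, Pow(-17, -1))), -4)) = Mul(-1, Mul(Mul(Add(-10, 0, 0), Mul(-16, Rational(-1, 17))), -4)) = Mul(-1, Mul(Mul(-10, Rational(16, 17)), -4)) = Mul(-1, Mul(Rational(-160, 17), -4)) = Mul(-1, Rational(640, 17)) = Rational(-640, 17) ≈ -37.647)
Add(g, Mul(-1, r)) = Add(121, Mul(-1, Rational(-640, 17))) = Add(121, Rational(640, 17)) = Rational(2697, 17)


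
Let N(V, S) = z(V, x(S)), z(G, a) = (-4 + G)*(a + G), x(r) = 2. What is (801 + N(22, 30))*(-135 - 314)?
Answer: -553617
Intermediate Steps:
z(G, a) = (-4 + G)*(G + a)
N(V, S) = -8 + V² - 2*V (N(V, S) = V² - 4*V - 4*2 + V*2 = V² - 4*V - 8 + 2*V = -8 + V² - 2*V)
(801 + N(22, 30))*(-135 - 314) = (801 + (-8 + 22² - 2*22))*(-135 - 314) = (801 + (-8 + 484 - 44))*(-449) = (801 + 432)*(-449) = 1233*(-449) = -553617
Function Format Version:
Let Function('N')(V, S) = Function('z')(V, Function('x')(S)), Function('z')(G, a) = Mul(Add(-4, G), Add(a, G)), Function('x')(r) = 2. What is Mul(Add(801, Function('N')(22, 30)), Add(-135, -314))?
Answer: -553617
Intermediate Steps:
Function('z')(G, a) = Mul(Add(-4, G), Add(G, a))
Function('N')(V, S) = Add(-8, Pow(V, 2), Mul(-2, V)) (Function('N')(V, S) = Add(Pow(V, 2), Mul(-4, V), Mul(-4, 2), Mul(V, 2)) = Add(Pow(V, 2), Mul(-4, V), -8, Mul(2, V)) = Add(-8, Pow(V, 2), Mul(-2, V)))
Mul(Add(801, Function('N')(22, 30)), Add(-135, -314)) = Mul(Add(801, Add(-8, Pow(22, 2), Mul(-2, 22))), Add(-135, -314)) = Mul(Add(801, Add(-8, 484, -44)), -449) = Mul(Add(801, 432), -449) = Mul(1233, -449) = -553617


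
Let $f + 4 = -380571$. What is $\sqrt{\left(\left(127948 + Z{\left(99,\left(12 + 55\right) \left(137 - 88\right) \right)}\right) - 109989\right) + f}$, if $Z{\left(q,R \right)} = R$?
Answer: $i \sqrt{359333} \approx 599.44 i$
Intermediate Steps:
$f = -380575$ ($f = -4 - 380571 = -380575$)
$\sqrt{\left(\left(127948 + Z{\left(99,\left(12 + 55\right) \left(137 - 88\right) \right)}\right) - 109989\right) + f} = \sqrt{\left(\left(127948 + \left(12 + 55\right) \left(137 - 88\right)\right) - 109989\right) - 380575} = \sqrt{\left(\left(127948 + 67 \cdot 49\right) - 109989\right) - 380575} = \sqrt{\left(\left(127948 + 3283\right) - 109989\right) - 380575} = \sqrt{\left(131231 - 109989\right) - 380575} = \sqrt{21242 - 380575} = \sqrt{-359333} = i \sqrt{359333}$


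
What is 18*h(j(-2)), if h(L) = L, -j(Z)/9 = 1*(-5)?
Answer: 810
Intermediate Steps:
j(Z) = 45 (j(Z) = -9*(-5) = 45)
18*h(j(-2)) = 18*45 = 810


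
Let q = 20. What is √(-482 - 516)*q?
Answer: 20*I*√998 ≈ 631.82*I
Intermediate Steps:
√(-482 - 516)*q = √(-482 - 516)*20 = √(-998)*20 = (I*√998)*20 = 20*I*√998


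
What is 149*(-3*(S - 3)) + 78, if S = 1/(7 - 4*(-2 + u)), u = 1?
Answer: 15162/11 ≈ 1378.4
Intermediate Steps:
S = 1/11 (S = 1/(7 - 4*(-2 + 1)) = 1/(7 - 4*(-1)) = 1/(7 + 4) = 1/11 ≈ 0.090909)
149*(-3*(S - 3)) + 78 = 149*(-3*(1/11 - 3)) + 78 = 149*(-3*(-32/11)) + 78 = 149*(96/11) + 78 = 14304/11 + 78 = 15162/11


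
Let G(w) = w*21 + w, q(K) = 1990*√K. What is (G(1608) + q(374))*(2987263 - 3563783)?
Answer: -20394971520 - 1147274800*√374 ≈ -4.2582e+10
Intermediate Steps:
G(w) = 22*w (G(w) = 21*w + w = 22*w)
(G(1608) + q(374))*(2987263 - 3563783) = (22*1608 + 1990*√374)*(2987263 - 3563783) = (35376 + 1990*√374)*(-576520) = -20394971520 - 1147274800*√374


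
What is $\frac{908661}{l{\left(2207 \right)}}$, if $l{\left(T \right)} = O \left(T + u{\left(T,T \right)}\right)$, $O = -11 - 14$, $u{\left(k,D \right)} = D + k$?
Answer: $- \frac{302887}{55175} \approx -5.4896$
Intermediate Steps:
$O = -25$ ($O = -11 - 14 = -25$)
$l{\left(T \right)} = - 75 T$ ($l{\left(T \right)} = - 25 \left(T + \left(T + T\right)\right) = - 25 \left(T + 2 T\right) = - 25 \cdot 3 T = - 75 T$)
$\frac{908661}{l{\left(2207 \right)}} = \frac{908661}{\left(-75\right) 2207} = \frac{908661}{-165525} = 908661 \left(- \frac{1}{165525}\right) = - \frac{302887}{55175}$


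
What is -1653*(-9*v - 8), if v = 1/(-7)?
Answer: 77691/7 ≈ 11099.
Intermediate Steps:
v = -⅐ ≈ -0.14286
-1653*(-9*v - 8) = -1653*(-9*(-⅐) - 8) = -1653*(9/7 - 8) = -1653*(-47/7) = 77691/7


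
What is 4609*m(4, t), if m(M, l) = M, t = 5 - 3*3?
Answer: 18436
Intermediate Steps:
t = -4 (t = 5 - 9 = -4)
4609*m(4, t) = 4609*4 = 18436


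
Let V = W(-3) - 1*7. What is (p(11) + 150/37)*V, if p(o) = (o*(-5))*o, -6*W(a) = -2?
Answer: 444700/111 ≈ 4006.3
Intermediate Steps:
W(a) = ⅓ (W(a) = -⅙*(-2) = ⅓)
p(o) = -5*o² (p(o) = (-5*o)*o = -5*o²)
V = -20/3 (V = ⅓ - 1*7 = ⅓ - 7 = -20/3 ≈ -6.6667)
(p(11) + 150/37)*V = (-5*11² + 150/37)*(-20/3) = (-5*121 + 150*(1/37))*(-20/3) = (-605 + 150/37)*(-20/3) = -22235/37*(-20/3) = 444700/111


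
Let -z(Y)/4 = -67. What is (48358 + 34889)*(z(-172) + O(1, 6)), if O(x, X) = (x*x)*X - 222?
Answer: 4328844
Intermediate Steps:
O(x, X) = -222 + X*x**2 (O(x, X) = x**2*X - 222 = X*x**2 - 222 = -222 + X*x**2)
z(Y) = 268 (z(Y) = -4*(-67) = 268)
(48358 + 34889)*(z(-172) + O(1, 6)) = (48358 + 34889)*(268 + (-222 + 6*1**2)) = 83247*(268 + (-222 + 6*1)) = 83247*(268 + (-222 + 6)) = 83247*(268 - 216) = 83247*52 = 4328844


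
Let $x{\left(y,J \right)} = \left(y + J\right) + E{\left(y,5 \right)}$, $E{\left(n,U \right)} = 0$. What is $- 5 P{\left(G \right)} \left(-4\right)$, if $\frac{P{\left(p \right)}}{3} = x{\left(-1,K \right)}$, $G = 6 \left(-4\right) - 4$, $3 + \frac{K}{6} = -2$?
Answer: $-1860$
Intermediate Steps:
$K = -30$ ($K = -18 + 6 \left(-2\right) = -18 - 12 = -30$)
$x{\left(y,J \right)} = J + y$ ($x{\left(y,J \right)} = \left(y + J\right) + 0 = \left(J + y\right) + 0 = J + y$)
$G = -28$ ($G = -24 - 4 = -28$)
$P{\left(p \right)} = -93$ ($P{\left(p \right)} = 3 \left(-30 - 1\right) = 3 \left(-31\right) = -93$)
$- 5 P{\left(G \right)} \left(-4\right) = \left(-5\right) \left(-93\right) \left(-4\right) = 465 \left(-4\right) = -1860$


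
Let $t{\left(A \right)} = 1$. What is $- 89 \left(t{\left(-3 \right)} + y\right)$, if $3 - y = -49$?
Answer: $-4717$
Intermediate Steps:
$y = 52$ ($y = 3 - -49 = 3 + 49 = 52$)
$- 89 \left(t{\left(-3 \right)} + y\right) = - 89 \left(1 + 52\right) = \left(-89\right) 53 = -4717$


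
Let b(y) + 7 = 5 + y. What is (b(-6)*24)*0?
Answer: 0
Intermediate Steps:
b(y) = -2 + y (b(y) = -7 + (5 + y) = -2 + y)
(b(-6)*24)*0 = ((-2 - 6)*24)*0 = -8*24*0 = -192*0 = 0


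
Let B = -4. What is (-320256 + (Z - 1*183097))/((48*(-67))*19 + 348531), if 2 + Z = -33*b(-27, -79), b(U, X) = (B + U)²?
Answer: -178356/95809 ≈ -1.8616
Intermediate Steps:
b(U, X) = (-4 + U)²
Z = -31715 (Z = -2 - 33*(-4 - 27)² = -2 - 33*(-31)² = -2 - 33*961 = -2 - 31713 = -31715)
(-320256 + (Z - 1*183097))/((48*(-67))*19 + 348531) = (-320256 + (-31715 - 1*183097))/((48*(-67))*19 + 348531) = (-320256 + (-31715 - 183097))/(-3216*19 + 348531) = (-320256 - 214812)/(-61104 + 348531) = -535068/287427 = -535068*1/287427 = -178356/95809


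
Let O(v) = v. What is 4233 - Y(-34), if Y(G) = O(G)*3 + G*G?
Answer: 3179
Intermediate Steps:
Y(G) = G**2 + 3*G (Y(G) = G*3 + G*G = 3*G + G**2 = G**2 + 3*G)
4233 - Y(-34) = 4233 - (-34)*(3 - 34) = 4233 - (-34)*(-31) = 4233 - 1*1054 = 4233 - 1054 = 3179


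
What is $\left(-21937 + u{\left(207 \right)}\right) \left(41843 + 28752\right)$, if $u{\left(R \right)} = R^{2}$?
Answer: $1476282640$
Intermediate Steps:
$\left(-21937 + u{\left(207 \right)}\right) \left(41843 + 28752\right) = \left(-21937 + 207^{2}\right) \left(41843 + 28752\right) = \left(-21937 + 42849\right) 70595 = 20912 \cdot 70595 = 1476282640$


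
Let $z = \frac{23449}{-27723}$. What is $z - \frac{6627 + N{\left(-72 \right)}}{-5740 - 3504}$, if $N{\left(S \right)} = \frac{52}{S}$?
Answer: $- \frac{198373543}{1537628472} \approx -0.12901$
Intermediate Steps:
$z = - \frac{23449}{27723}$ ($z = 23449 \left(- \frac{1}{27723}\right) = - \frac{23449}{27723} \approx -0.84583$)
$z - \frac{6627 + N{\left(-72 \right)}}{-5740 - 3504} = - \frac{23449}{27723} - \frac{6627 + \frac{52}{-72}}{-5740 - 3504} = - \frac{23449}{27723} - \frac{6627 + 52 \left(- \frac{1}{72}\right)}{-9244} = - \frac{23449}{27723} - \left(6627 - \frac{13}{18}\right) \left(- \frac{1}{9244}\right) = - \frac{23449}{27723} - \frac{119273}{18} \left(- \frac{1}{9244}\right) = - \frac{23449}{27723} - - \frac{119273}{166392} = - \frac{23449}{27723} + \frac{119273}{166392} = - \frac{198373543}{1537628472}$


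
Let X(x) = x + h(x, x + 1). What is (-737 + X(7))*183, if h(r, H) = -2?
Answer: -133956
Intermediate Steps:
X(x) = -2 + x (X(x) = x - 2 = -2 + x)
(-737 + X(7))*183 = (-737 + (-2 + 7))*183 = (-737 + 5)*183 = -732*183 = -133956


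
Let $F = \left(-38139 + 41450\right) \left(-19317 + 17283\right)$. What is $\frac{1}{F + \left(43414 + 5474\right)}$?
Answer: $- \frac{1}{6685686} \approx -1.4957 \cdot 10^{-7}$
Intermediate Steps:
$F = -6734574$ ($F = 3311 \left(-2034\right) = -6734574$)
$\frac{1}{F + \left(43414 + 5474\right)} = \frac{1}{-6734574 + \left(43414 + 5474\right)} = \frac{1}{-6734574 + 48888} = \frac{1}{-6685686} = - \frac{1}{6685686}$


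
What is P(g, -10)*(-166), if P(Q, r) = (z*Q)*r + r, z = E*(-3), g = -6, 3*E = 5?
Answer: 51460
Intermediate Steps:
E = 5/3 (E = (1/3)*5 = 5/3 ≈ 1.6667)
z = -5 (z = (5/3)*(-3) = -5)
P(Q, r) = r - 5*Q*r (P(Q, r) = (-5*Q)*r + r = -5*Q*r + r = r - 5*Q*r)
P(g, -10)*(-166) = -10*(1 - 5*(-6))*(-166) = -10*(1 + 30)*(-166) = -10*31*(-166) = -310*(-166) = 51460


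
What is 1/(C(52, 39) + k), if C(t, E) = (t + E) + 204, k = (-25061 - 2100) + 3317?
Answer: -1/23549 ≈ -4.2465e-5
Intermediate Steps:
k = -23844 (k = -27161 + 3317 = -23844)
C(t, E) = 204 + E + t (C(t, E) = (E + t) + 204 = 204 + E + t)
1/(C(52, 39) + k) = 1/((204 + 39 + 52) - 23844) = 1/(295 - 23844) = 1/(-23549) = -1/23549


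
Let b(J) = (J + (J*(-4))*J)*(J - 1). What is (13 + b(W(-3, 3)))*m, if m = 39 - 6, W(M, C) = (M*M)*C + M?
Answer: -1730091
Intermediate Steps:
W(M, C) = M + C*M² (W(M, C) = M²*C + M = C*M² + M = M + C*M²)
m = 33
b(J) = (-1 + J)*(J - 4*J²) (b(J) = (J + (-4*J)*J)*(-1 + J) = (J - 4*J²)*(-1 + J) = (-1 + J)*(J - 4*J²))
(13 + b(W(-3, 3)))*m = (13 + (-3*(1 + 3*(-3)))*(-1 - 4*9*(1 + 3*(-3))² + 5*(-3*(1 + 3*(-3)))))*33 = (13 + (-3*(1 - 9))*(-1 - 4*9*(1 - 9)² + 5*(-3*(1 - 9))))*33 = (13 + (-3*(-8))*(-1 - 4*(-3*(-8))² + 5*(-3*(-8))))*33 = (13 + 24*(-1 - 4*24² + 5*24))*33 = (13 + 24*(-1 - 4*576 + 120))*33 = (13 + 24*(-1 - 2304 + 120))*33 = (13 + 24*(-2185))*33 = (13 - 52440)*33 = -52427*33 = -1730091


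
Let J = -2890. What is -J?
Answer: 2890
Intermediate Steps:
-J = -1*(-2890) = 2890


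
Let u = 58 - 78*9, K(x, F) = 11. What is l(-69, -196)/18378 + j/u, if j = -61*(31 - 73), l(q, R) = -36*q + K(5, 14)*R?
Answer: -1674043/422694 ≈ -3.9604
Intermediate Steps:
u = -644 (u = 58 - 702 = -644)
l(q, R) = -36*q + 11*R
j = 2562 (j = -61*(-42) = 2562)
l(-69, -196)/18378 + j/u = (-36*(-69) + 11*(-196))/18378 + 2562/(-644) = (2484 - 2156)*(1/18378) + 2562*(-1/644) = 328*(1/18378) - 183/46 = 164/9189 - 183/46 = -1674043/422694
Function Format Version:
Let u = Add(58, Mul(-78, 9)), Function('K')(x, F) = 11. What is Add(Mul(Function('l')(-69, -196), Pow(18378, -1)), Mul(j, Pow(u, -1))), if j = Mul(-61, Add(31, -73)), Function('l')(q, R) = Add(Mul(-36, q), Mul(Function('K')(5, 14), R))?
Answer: Rational(-1674043, 422694) ≈ -3.9604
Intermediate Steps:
u = -644 (u = Add(58, -702) = -644)
Function('l')(q, R) = Add(Mul(-36, q), Mul(11, R))
j = 2562 (j = Mul(-61, -42) = 2562)
Add(Mul(Function('l')(-69, -196), Pow(18378, -1)), Mul(j, Pow(u, -1))) = Add(Mul(Add(Mul(-36, -69), Mul(11, -196)), Pow(18378, -1)), Mul(2562, Pow(-644, -1))) = Add(Mul(Add(2484, -2156), Rational(1, 18378)), Mul(2562, Rational(-1, 644))) = Add(Mul(328, Rational(1, 18378)), Rational(-183, 46)) = Add(Rational(164, 9189), Rational(-183, 46)) = Rational(-1674043, 422694)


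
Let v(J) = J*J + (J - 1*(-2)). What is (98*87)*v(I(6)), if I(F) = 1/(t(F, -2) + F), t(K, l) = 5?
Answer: 2165604/121 ≈ 17898.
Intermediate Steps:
I(F) = 1/(5 + F)
v(J) = 2 + J + J² (v(J) = J² + (J + 2) = J² + (2 + J) = 2 + J + J²)
(98*87)*v(I(6)) = (98*87)*(2 + 1/(5 + 6) + (1/(5 + 6))²) = 8526*(2 + 1/11 + (1/11)²) = 8526*(2 + 1/11 + 1/121) = 8526*(254/121) = 2165604/121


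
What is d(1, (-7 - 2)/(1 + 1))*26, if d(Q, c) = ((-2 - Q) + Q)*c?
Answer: 234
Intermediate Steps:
d(Q, c) = -2*c
d(1, (-7 - 2)/(1 + 1))*26 = -2*(-7 - 2)/(1 + 1)*26 = -(-18)/2*26 = -2*(-9/2)*26 = 9*26 = 234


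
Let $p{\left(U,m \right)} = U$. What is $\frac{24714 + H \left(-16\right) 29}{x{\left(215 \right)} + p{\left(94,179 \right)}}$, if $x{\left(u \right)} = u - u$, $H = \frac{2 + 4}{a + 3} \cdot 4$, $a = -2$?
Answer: $\frac{6789}{47} \approx 144.45$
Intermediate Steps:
$H = 24$ ($H = \frac{2 + 4}{-2 + 3} \cdot 4 = \frac{6}{1} \cdot 4 = 6 \cdot 1 \cdot 4 = 6 \cdot 4 = 24$)
$x{\left(u \right)} = 0$
$\frac{24714 + H \left(-16\right) 29}{x{\left(215 \right)} + p{\left(94,179 \right)}} = \frac{24714 + 24 \left(-16\right) 29}{0 + 94} = \frac{24714 - 11136}{94} = \left(24714 - 11136\right) \frac{1}{94} = 13578 \cdot \frac{1}{94} = \frac{6789}{47}$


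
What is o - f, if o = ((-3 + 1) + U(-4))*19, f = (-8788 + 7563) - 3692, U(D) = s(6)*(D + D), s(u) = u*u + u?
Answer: -1505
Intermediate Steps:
s(u) = u + u**2 (s(u) = u**2 + u = u + u**2)
U(D) = 84*D (U(D) = (6*(1 + 6))*(D + D) = (6*7)*(2*D) = 42*(2*D) = 84*D)
f = -4917 (f = -1225 - 3692 = -4917)
o = -6422 (o = ((-3 + 1) + 84*(-4))*19 = (-2 - 336)*19 = -338*19 = -6422)
o - f = -6422 - 1*(-4917) = -6422 + 4917 = -1505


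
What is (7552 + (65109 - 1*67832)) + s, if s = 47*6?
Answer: 5111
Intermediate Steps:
s = 282
(7552 + (65109 - 1*67832)) + s = (7552 + (65109 - 1*67832)) + 282 = (7552 + (65109 - 67832)) + 282 = (7552 - 2723) + 282 = 4829 + 282 = 5111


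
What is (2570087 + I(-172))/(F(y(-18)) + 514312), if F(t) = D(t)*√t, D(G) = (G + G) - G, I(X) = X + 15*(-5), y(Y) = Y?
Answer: 165212443760/33064604897 + 17346420*I*√2/33064604897 ≈ 4.9967 + 0.00074193*I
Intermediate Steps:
I(X) = -75 + X (I(X) = X - 75 = -75 + X)
D(G) = G (D(G) = 2*G - G = G)
F(t) = t^(3/2) (F(t) = t*√t = t^(3/2))
(2570087 + I(-172))/(F(y(-18)) + 514312) = (2570087 + (-75 - 172))/((-18)^(3/2) + 514312) = (2570087 - 247)/(-54*I*√2 + 514312) = 2569840/(514312 - 54*I*√2)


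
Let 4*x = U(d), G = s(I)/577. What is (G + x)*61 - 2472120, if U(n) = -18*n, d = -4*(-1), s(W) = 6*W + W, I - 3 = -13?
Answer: -1427051056/577 ≈ -2.4732e+6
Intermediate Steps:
I = -10 (I = 3 - 13 = -10)
s(W) = 7*W
d = 4
G = -70/577 (G = (7*(-10))/577 = -70*1/577 = -70/577 ≈ -0.12132)
x = -18 (x = (-18*4)/4 = (¼)*(-72) = -18)
(G + x)*61 - 2472120 = (-70/577 - 18)*61 - 2472120 = -10456/577*61 - 2472120 = -637816/577 - 2472120 = -1427051056/577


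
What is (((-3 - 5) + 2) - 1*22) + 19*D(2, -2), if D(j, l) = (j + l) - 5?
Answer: -123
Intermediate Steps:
D(j, l) = -5 + j + l
(((-3 - 5) + 2) - 1*22) + 19*D(2, -2) = (((-3 - 5) + 2) - 1*22) + 19*(-5 + 2 - 2) = ((-8 + 2) - 22) + 19*(-5) = (-6 - 22) - 95 = -28 - 95 = -123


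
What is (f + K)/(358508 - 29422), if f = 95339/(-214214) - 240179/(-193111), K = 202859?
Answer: 8391717470511363/13613326807924844 ≈ 0.61643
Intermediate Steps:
f = 33038694677/41367079754 (f = 95339*(-1/214214) - 240179*(-1/193111) = -95339/214214 + 240179/193111 = 33038694677/41367079754 ≈ 0.79867)
(f + K)/(358508 - 29422) = (33038694677/41367079754 + 202859)/(358508 - 29422) = (8391717470511363/41367079754)/329086 = (8391717470511363/41367079754)*(1/329086) = 8391717470511363/13613326807924844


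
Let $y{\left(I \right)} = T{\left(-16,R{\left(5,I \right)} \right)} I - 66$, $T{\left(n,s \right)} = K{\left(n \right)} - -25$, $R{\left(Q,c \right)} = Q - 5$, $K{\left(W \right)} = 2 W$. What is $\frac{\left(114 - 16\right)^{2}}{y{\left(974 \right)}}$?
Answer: $- \frac{2401}{1721} \approx -1.3951$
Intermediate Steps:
$R{\left(Q,c \right)} = -5 + Q$
$T{\left(n,s \right)} = 25 + 2 n$ ($T{\left(n,s \right)} = 2 n - -25 = 2 n + 25 = 25 + 2 n$)
$y{\left(I \right)} = -66 - 7 I$ ($y{\left(I \right)} = \left(25 + 2 \left(-16\right)\right) I - 66 = \left(25 - 32\right) I - 66 = - 7 I - 66 = -66 - 7 I$)
$\frac{\left(114 - 16\right)^{2}}{y{\left(974 \right)}} = \frac{\left(114 - 16\right)^{2}}{-66 - 6818} = \frac{98^{2}}{-66 - 6818} = \frac{9604}{-6884} = 9604 \left(- \frac{1}{6884}\right) = - \frac{2401}{1721}$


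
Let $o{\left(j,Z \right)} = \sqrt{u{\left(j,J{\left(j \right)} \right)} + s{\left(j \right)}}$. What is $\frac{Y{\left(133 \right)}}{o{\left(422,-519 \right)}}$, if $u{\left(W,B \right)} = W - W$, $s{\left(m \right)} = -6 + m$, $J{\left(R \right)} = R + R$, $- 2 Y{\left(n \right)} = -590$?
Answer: $\frac{295 \sqrt{26}}{104} \approx 14.464$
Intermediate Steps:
$Y{\left(n \right)} = 295$ ($Y{\left(n \right)} = \left(- \frac{1}{2}\right) \left(-590\right) = 295$)
$J{\left(R \right)} = 2 R$
$u{\left(W,B \right)} = 0$
$o{\left(j,Z \right)} = \sqrt{-6 + j}$ ($o{\left(j,Z \right)} = \sqrt{0 + \left(-6 + j\right)} = \sqrt{-6 + j}$)
$\frac{Y{\left(133 \right)}}{o{\left(422,-519 \right)}} = \frac{295}{\sqrt{-6 + 422}} = \frac{295}{\sqrt{416}} = \frac{295}{4 \sqrt{26}} = 295 \frac{\sqrt{26}}{104} = \frac{295 \sqrt{26}}{104}$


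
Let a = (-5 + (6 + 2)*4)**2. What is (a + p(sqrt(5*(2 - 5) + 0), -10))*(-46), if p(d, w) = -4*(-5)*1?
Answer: -34454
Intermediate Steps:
a = 729 (a = (-5 + 8*4)**2 = (-5 + 32)**2 = 27**2 = 729)
p(d, w) = 20 (p(d, w) = 20*1 = 20)
(a + p(sqrt(5*(2 - 5) + 0), -10))*(-46) = (729 + 20)*(-46) = 749*(-46) = -34454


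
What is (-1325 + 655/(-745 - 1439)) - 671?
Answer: -4359919/2184 ≈ -1996.3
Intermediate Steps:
(-1325 + 655/(-745 - 1439)) - 671 = (-1325 + 655/(-2184)) - 671 = (-1325 + 655*(-1/2184)) - 671 = (-1325 - 655/2184) - 671 = -2894455/2184 - 671 = -4359919/2184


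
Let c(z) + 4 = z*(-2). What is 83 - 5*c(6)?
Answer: 163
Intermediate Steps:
c(z) = -4 - 2*z (c(z) = -4 + z*(-2) = -4 - 2*z)
83 - 5*c(6) = 83 - 5*(-4 - 2*6) = 83 - 5*(-4 - 12) = 83 - 5*(-16) = 83 + 80 = 163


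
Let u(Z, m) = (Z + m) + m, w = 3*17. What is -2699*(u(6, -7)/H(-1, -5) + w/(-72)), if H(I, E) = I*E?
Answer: 747623/120 ≈ 6230.2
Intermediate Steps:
w = 51
H(I, E) = E*I
u(Z, m) = Z + 2*m
-2699*(u(6, -7)/H(-1, -5) + w/(-72)) = -2699*((6 + 2*(-7))/((-5*(-1))) + 51/(-72)) = -2699*((6 - 14)/5 + 51*(-1/72)) = -2699*(-8*⅕ - 17/24) = -2699*(-8/5 - 17/24) = -2699*(-277/120) = 747623/120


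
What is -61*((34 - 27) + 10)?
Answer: -1037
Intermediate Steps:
-61*((34 - 27) + 10) = -61*(7 + 10) = -61*17 = -1037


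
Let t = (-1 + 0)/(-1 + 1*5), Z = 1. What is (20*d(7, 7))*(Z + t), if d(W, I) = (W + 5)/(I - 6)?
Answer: 180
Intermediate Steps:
t = -¼ (t = -1/(-1 + 5) = -1/4 = -1*¼ = -¼ ≈ -0.25000)
d(W, I) = (5 + W)/(-6 + I)
(20*d(7, 7))*(Z + t) = (20*((5 + 7)/(-6 + 7)))*(1 - ¼) = (20*(12/1))*(¾) = (20*(1*12))*(¾) = (20*12)*(¾) = 240*(¾) = 180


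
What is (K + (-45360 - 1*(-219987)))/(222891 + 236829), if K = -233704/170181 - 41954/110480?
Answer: 1641616749486083/4321735058836800 ≈ 0.37985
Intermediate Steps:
K = -16479695797/9400798440 (K = -233704*1/170181 - 41954*1/110480 = -233704/170181 - 20977/55240 = -16479695797/9400798440 ≈ -1.7530)
(K + (-45360 - 1*(-219987)))/(222891 + 236829) = (-16479695797/9400798440 + (-45360 - 1*(-219987)))/(222891 + 236829) = (-16479695797/9400798440 + (-45360 + 219987))/459720 = (-16479695797/9400798440 + 174627)*(1/459720) = (1641616749486083/9400798440)*(1/459720) = 1641616749486083/4321735058836800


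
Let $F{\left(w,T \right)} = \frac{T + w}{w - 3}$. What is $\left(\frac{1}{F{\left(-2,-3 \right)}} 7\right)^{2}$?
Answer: $49$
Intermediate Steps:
$F{\left(w,T \right)} = \frac{T + w}{-3 + w}$
$\left(\frac{1}{F{\left(-2,-3 \right)}} 7\right)^{2} = \left(\frac{1}{\frac{1}{-3 - 2} \left(-3 - 2\right)} 7\right)^{2} = \left(\frac{1}{\frac{1}{-5} \left(-5\right)} 7\right)^{2} = \left(\frac{1}{\left(- \frac{1}{5}\right) \left(-5\right)} 7\right)^{2} = \left(1^{-1} \cdot 7\right)^{2} = \left(1 \cdot 7\right)^{2} = 7^{2} = 49$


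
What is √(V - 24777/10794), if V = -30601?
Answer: I*√396178143886/3598 ≈ 174.94*I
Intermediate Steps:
√(V - 24777/10794) = √(-30601 - 24777/10794) = √(-30601 - 24777*1/10794) = √(-30601 - 8259/3598) = √(-110110657/3598) = I*√396178143886/3598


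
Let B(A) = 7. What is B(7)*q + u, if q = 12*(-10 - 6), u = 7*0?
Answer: -1344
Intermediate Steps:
u = 0
q = -192 (q = 12*(-16) = -192)
B(7)*q + u = 7*(-192) + 0 = -1344 + 0 = -1344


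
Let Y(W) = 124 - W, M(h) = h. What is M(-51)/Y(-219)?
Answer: -51/343 ≈ -0.14869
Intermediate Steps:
M(-51)/Y(-219) = -51/(124 - 1*(-219)) = -51/(124 + 219) = -51/343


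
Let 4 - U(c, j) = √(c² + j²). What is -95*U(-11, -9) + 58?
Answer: -322 + 95*√202 ≈ 1028.2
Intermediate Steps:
U(c, j) = 4 - √(c² + j²)
-95*U(-11, -9) + 58 = -95*(4 - √((-11)² + (-9)²)) + 58 = -95*(4 - √(121 + 81)) + 58 = -95*(4 - √202) + 58 = (-380 + 95*√202) + 58 = -322 + 95*√202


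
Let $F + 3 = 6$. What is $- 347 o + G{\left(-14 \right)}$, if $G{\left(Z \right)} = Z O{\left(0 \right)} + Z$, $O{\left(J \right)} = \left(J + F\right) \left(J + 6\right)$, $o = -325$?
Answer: $112509$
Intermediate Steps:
$F = 3$ ($F = -3 + 6 = 3$)
$O{\left(J \right)} = \left(3 + J\right) \left(6 + J\right)$ ($O{\left(J \right)} = \left(J + 3\right) \left(J + 6\right) = \left(3 + J\right) \left(6 + J\right)$)
$G{\left(Z \right)} = 19 Z$ ($G{\left(Z \right)} = Z \left(18 + 0^{2} + 9 \cdot 0\right) + Z = Z \left(18 + 0 + 0\right) + Z = Z 18 + Z = 18 Z + Z = 19 Z$)
$- 347 o + G{\left(-14 \right)} = \left(-347\right) \left(-325\right) + 19 \left(-14\right) = 112775 - 266 = 112509$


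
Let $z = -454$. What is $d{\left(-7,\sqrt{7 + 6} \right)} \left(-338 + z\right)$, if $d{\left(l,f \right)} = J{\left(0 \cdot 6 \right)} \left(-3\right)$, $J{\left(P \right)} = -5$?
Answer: $-11880$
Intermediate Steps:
$d{\left(l,f \right)} = 15$ ($d{\left(l,f \right)} = \left(-5\right) \left(-3\right) = 15$)
$d{\left(-7,\sqrt{7 + 6} \right)} \left(-338 + z\right) = 15 \left(-338 - 454\right) = 15 \left(-792\right) = -11880$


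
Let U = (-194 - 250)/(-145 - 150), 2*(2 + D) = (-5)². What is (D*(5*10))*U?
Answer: 46620/59 ≈ 790.17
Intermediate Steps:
D = 21/2 (D = -2 + (½)*(-5)² = -2 + (½)*25 = -2 + 25/2 = 21/2 ≈ 10.500)
U = 444/295 (U = -444/(-295) = -444*(-1/295) = 444/295 ≈ 1.5051)
(D*(5*10))*U = (21*(5*10)/2)*(444/295) = ((21/2)*50)*(444/295) = 525*(444/295) = 46620/59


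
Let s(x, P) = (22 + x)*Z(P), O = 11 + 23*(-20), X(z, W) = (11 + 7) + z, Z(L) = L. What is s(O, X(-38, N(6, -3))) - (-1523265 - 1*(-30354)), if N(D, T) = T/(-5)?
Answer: 1501451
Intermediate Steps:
N(D, T) = -T/5 (N(D, T) = T*(-1/5) = -T/5)
X(z, W) = 18 + z
O = -449 (O = 11 - 460 = -449)
s(x, P) = P*(22 + x) (s(x, P) = (22 + x)*P = P*(22 + x))
s(O, X(-38, N(6, -3))) - (-1523265 - 1*(-30354)) = (18 - 38)*(22 - 449) - (-1523265 - 1*(-30354)) = -20*(-427) - (-1523265 + 30354) = 8540 - 1*(-1492911) = 8540 + 1492911 = 1501451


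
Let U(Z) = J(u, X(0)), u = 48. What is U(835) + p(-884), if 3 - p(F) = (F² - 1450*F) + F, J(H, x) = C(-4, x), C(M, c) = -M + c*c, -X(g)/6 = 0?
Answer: -2062365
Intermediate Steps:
X(g) = 0 (X(g) = -6*0 = 0)
C(M, c) = c² - M (C(M, c) = -M + c² = c² - M)
J(H, x) = 4 + x² (J(H, x) = x² - 1*(-4) = x² + 4 = 4 + x²)
U(Z) = 4 (U(Z) = 4 + 0² = 4 + 0 = 4)
p(F) = 3 - F² + 1449*F (p(F) = 3 - ((F² - 1450*F) + F) = 3 - (F² - 1449*F) = 3 + (-F² + 1449*F) = 3 - F² + 1449*F)
U(835) + p(-884) = 4 + (3 - 1*(-884)² + 1449*(-884)) = 4 + (3 - 1*781456 - 1280916) = 4 + (3 - 781456 - 1280916) = 4 - 2062369 = -2062365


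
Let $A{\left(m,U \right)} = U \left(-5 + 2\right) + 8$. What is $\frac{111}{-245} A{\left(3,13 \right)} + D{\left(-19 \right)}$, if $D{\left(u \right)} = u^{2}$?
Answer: $\frac{91886}{245} \approx 375.04$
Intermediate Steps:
$A{\left(m,U \right)} = 8 - 3 U$ ($A{\left(m,U \right)} = U \left(-3\right) + 8 = - 3 U + 8 = 8 - 3 U$)
$\frac{111}{-245} A{\left(3,13 \right)} + D{\left(-19 \right)} = \frac{111}{-245} \left(8 - 39\right) + \left(-19\right)^{2} = 111 \left(- \frac{1}{245}\right) \left(8 - 39\right) + 361 = \left(- \frac{111}{245}\right) \left(-31\right) + 361 = \frac{3441}{245} + 361 = \frac{91886}{245}$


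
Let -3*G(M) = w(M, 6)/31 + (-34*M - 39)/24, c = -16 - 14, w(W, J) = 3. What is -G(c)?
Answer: 3387/248 ≈ 13.657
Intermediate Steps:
c = -30
G(M) = 379/744 + 17*M/36 (G(M) = -(3/31 + (-34*M - 39)/24)/3 = -(3*(1/31) + (-39 - 34*M)*(1/24))/3 = -(3/31 + (-13/8 - 17*M/12))/3 = -(-379/248 - 17*M/12)/3 = 379/744 + 17*M/36)
-G(c) = -(379/744 + (17/36)*(-30)) = -(379/744 - 85/6) = -1*(-3387/248) = 3387/248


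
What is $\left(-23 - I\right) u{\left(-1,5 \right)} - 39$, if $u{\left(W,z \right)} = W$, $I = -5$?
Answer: $-21$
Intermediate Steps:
$\left(-23 - I\right) u{\left(-1,5 \right)} - 39 = \left(-23 - -5\right) \left(-1\right) - 39 = \left(-23 + 5\right) \left(-1\right) - 39 = \left(-18\right) \left(-1\right) - 39 = 18 - 39 = -21$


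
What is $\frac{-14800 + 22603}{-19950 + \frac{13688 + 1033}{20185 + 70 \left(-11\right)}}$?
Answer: $- \frac{50498415}{129104843} \approx -0.39114$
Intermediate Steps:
$\frac{-14800 + 22603}{-19950 + \frac{13688 + 1033}{20185 + 70 \left(-11\right)}} = \frac{7803}{-19950 + \frac{14721}{20185 - 770}} = \frac{7803}{-19950 + \frac{14721}{19415}} = \frac{7803}{- \frac{387314529}{19415}} = 7803 \left(- \frac{19415}{387314529}\right) = - \frac{50498415}{129104843}$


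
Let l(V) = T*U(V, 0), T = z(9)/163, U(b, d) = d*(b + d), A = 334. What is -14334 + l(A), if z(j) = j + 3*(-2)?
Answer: -14334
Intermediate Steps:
z(j) = -6 + j (z(j) = j - 6 = -6 + j)
T = 3/163 (T = (-6 + 9)/163 = 3*(1/163) = 3/163 ≈ 0.018405)
l(V) = 0 (l(V) = 3*(0*(V + 0))/163 = 3*(0*V)/163 = (3/163)*0 = 0)
-14334 + l(A) = -14334 + 0 = -14334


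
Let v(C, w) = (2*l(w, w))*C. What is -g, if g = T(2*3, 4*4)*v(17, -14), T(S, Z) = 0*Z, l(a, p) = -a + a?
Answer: 0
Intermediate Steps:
l(a, p) = 0
T(S, Z) = 0
v(C, w) = 0 (v(C, w) = (2*0)*C = 0*C = 0)
g = 0 (g = 0*0 = 0)
-g = -1*0 = 0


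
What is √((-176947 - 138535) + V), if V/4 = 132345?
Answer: √213898 ≈ 462.49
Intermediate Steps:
V = 529380 (V = 4*132345 = 529380)
√((-176947 - 138535) + V) = √((-176947 - 138535) + 529380) = √(-315482 + 529380) = √213898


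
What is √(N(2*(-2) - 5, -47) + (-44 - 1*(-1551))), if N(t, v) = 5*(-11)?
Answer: 22*√3 ≈ 38.105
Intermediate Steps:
N(t, v) = -55
√(N(2*(-2) - 5, -47) + (-44 - 1*(-1551))) = √(-55 + (-44 - 1*(-1551))) = √(-55 + (-44 + 1551)) = √(-55 + 1507) = √1452 = 22*√3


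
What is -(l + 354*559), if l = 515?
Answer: -198401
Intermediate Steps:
-(l + 354*559) = -(515 + 354*559) = -(515 + 197886) = -1*198401 = -198401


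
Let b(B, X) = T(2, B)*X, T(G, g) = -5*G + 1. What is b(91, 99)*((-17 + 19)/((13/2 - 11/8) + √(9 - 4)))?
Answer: -584496/1361 + 114048*√5/1361 ≈ -242.08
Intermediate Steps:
T(G, g) = 1 - 5*G
b(B, X) = -9*X (b(B, X) = (1 - 5*2)*X = (1 - 10)*X = -9*X)
b(91, 99)*((-17 + 19)/((13/2 - 11/8) + √(9 - 4))) = (-9*99)*((-17 + 19)/((13/2 - 11/8) + √(9 - 4))) = -1782/((13*(½) - 11*⅛) + √5) = -1782/((13/2 - 11/8) + √5) = -1782/(41/8 + √5)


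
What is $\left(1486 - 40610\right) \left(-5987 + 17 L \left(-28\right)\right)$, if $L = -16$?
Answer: $-63732996$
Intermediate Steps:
$\left(1486 - 40610\right) \left(-5987 + 17 L \left(-28\right)\right) = \left(1486 - 40610\right) \left(-5987 + 17 \left(-16\right) \left(-28\right)\right) = - 39124 \left(-5987 - -7616\right) = - 39124 \left(-5987 + 7616\right) = \left(-39124\right) 1629 = -63732996$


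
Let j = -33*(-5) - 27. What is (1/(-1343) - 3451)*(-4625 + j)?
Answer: 20795871978/1343 ≈ 1.5485e+7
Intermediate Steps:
j = 138 (j = -11*(-15) - 27 = 165 - 27 = 138)
(1/(-1343) - 3451)*(-4625 + j) = (1/(-1343) - 3451)*(-4625 + 138) = (-1/1343 - 3451)*(-4487) = -4634694/1343*(-4487) = 20795871978/1343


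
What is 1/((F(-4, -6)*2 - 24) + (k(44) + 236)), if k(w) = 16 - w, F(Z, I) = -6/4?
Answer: 1/181 ≈ 0.0055249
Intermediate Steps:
F(Z, I) = -3/2 (F(Z, I) = -6*¼ = -3/2)
1/((F(-4, -6)*2 - 24) + (k(44) + 236)) = 1/((-3/2*2 - 24) + ((16 - 1*44) + 236)) = 1/((-3 - 24) + ((16 - 44) + 236)) = 1/(-27 + (-28 + 236)) = 1/(-27 + 208) = 1/181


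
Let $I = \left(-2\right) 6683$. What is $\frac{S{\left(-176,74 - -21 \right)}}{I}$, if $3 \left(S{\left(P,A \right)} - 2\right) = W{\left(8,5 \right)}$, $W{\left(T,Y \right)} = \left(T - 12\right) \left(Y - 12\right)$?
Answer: $- \frac{17}{20049} \approx -0.00084792$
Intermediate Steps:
$W{\left(T,Y \right)} = \left(-12 + T\right) \left(-12 + Y\right)$
$S{\left(P,A \right)} = \frac{34}{3}$ ($S{\left(P,A \right)} = 2 + \frac{144 - 96 - 60 + 8 \cdot 5}{3} = 2 + \frac{144 - 96 - 60 + 40}{3} = 2 + \frac{1}{3} \cdot 28 = 2 + \frac{28}{3} = \frac{34}{3}$)
$I = -13366$
$\frac{S{\left(-176,74 - -21 \right)}}{I} = \frac{34}{3 \left(-13366\right)} = \frac{34}{3} \left(- \frac{1}{13366}\right) = - \frac{17}{20049}$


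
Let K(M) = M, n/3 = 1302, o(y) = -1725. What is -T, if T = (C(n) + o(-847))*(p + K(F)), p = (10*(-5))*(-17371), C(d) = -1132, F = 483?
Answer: 2482827281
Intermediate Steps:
n = 3906 (n = 3*1302 = 3906)
p = 868550 (p = -50*(-17371) = 868550)
T = -2482827281 (T = (-1132 - 1725)*(868550 + 483) = -2857*869033 = -2482827281)
-T = -1*(-2482827281) = 2482827281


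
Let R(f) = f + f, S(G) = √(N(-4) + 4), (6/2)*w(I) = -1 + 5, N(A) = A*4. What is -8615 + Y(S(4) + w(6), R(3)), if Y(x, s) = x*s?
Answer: -8607 + 12*I*√3 ≈ -8607.0 + 20.785*I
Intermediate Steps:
N(A) = 4*A
w(I) = 4/3 (w(I) = (-1 + 5)/3 = (⅓)*4 = 4/3)
S(G) = 2*I*√3 (S(G) = √(4*(-4) + 4) = √(-16 + 4) = √(-12) = 2*I*√3)
R(f) = 2*f
Y(x, s) = s*x
-8615 + Y(S(4) + w(6), R(3)) = -8615 + (2*3)*(2*I*√3 + 4/3) = -8615 + 6*(4/3 + 2*I*√3) = -8615 + (8 + 12*I*√3) = -8607 + 12*I*√3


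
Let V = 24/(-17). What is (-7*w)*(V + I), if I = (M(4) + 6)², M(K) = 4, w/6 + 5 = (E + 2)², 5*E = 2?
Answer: -1337448/425 ≈ -3146.9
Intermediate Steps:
V = -24/17 (V = 24*(-1/17) = -24/17 ≈ -1.4118)
E = ⅖ (E = (⅕)*2 = ⅖ ≈ 0.40000)
w = 114/25 (w = -30 + 6*(⅖ + 2)² = -30 + 6*(12/5)² = -30 + 6*(144/25) = -30 + 864/25 = 114/25 ≈ 4.5600)
I = 100 (I = (4 + 6)² = 10² = 100)
(-7*w)*(V + I) = (-7*114/25)*(-24/17 + 100) = -798/25*1676/17 = -1337448/425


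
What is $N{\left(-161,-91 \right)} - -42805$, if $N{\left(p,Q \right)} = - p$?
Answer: $42966$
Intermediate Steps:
$N{\left(-161,-91 \right)} - -42805 = \left(-1\right) \left(-161\right) - -42805 = 161 + 42805 = 42966$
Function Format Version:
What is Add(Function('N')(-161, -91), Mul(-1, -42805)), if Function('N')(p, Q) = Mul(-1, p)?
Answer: 42966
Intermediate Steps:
Add(Function('N')(-161, -91), Mul(-1, -42805)) = Add(Mul(-1, -161), Mul(-1, -42805)) = Add(161, 42805) = 42966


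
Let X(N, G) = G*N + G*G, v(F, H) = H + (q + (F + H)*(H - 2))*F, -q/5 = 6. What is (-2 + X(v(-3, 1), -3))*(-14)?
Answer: 3472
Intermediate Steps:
q = -30 (q = -5*6 = -30)
v(F, H) = H + F*(-30 + (-2 + H)*(F + H)) (v(F, H) = H + (-30 + (F + H)*(H - 2))*F = H + (-30 + (F + H)*(-2 + H))*F = H + (-30 + (-2 + H)*(F + H))*F = H + F*(-30 + (-2 + H)*(F + H)))
X(N, G) = G² + G*N (X(N, G) = G*N + G² = G² + G*N)
(-2 + X(v(-3, 1), -3))*(-14) = (-2 - 3*(-3 + (1 - 30*(-3) - 2*(-3)² - 3*1² + 1*(-3)² - 2*(-3)*1)))*(-14) = (-2 - 3*(-3 + (1 + 90 - 2*9 - 3*1 + 1*9 + 6)))*(-14) = (-2 - 3*(-3 + (1 + 90 - 18 - 3 + 9 + 6)))*(-14) = (-2 - 3*(-3 + 85))*(-14) = (-2 - 3*82)*(-14) = (-2 - 246)*(-14) = -248*(-14) = 3472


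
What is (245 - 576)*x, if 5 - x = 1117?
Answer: 368072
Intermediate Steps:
x = -1112 (x = 5 - 1*1117 = 5 - 1117 = -1112)
(245 - 576)*x = (245 - 576)*(-1112) = -331*(-1112) = 368072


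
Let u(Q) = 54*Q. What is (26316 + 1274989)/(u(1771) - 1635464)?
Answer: -260261/307966 ≈ -0.84510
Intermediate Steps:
(26316 + 1274989)/(u(1771) - 1635464) = (26316 + 1274989)/(54*1771 - 1635464) = 1301305/(95634 - 1635464) = 1301305/(-1539830) = 1301305*(-1/1539830) = -260261/307966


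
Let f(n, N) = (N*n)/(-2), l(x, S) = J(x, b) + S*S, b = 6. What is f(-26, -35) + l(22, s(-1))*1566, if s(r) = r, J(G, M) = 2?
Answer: 4243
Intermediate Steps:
l(x, S) = 2 + S² (l(x, S) = 2 + S*S = 2 + S²)
f(n, N) = -N*n/2 (f(n, N) = (N*n)*(-½) = -N*n/2)
f(-26, -35) + l(22, s(-1))*1566 = -½*(-35)*(-26) + (2 + (-1)²)*1566 = -455 + (2 + 1)*1566 = -455 + 3*1566 = -455 + 4698 = 4243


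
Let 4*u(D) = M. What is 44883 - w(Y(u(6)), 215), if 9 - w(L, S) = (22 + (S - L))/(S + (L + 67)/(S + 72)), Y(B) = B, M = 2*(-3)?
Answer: 5543915733/123541 ≈ 44875.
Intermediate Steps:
M = -6
u(D) = -3/2 (u(D) = (¼)*(-6) = -3/2)
w(L, S) = 9 - (22 + S - L)/(S + (67 + L)/(72 + S)) (w(L, S) = 9 - (22 + (S - L))/(S + (L + 67)/(S + 72)) = 9 - (22 + S - L)/(S + (67 + L)/(72 + S)))
44883 - w(Y(u(6)), 215) = 44883 - (-981 + 8*215² + 81*(-3/2) + 554*215 - 3/2*215)/(67 - 3/2 + 215² + 72*215) = 44883 - (-981 + 8*46225 - 243/2 + 119110 - 645/2)/(67 - 3/2 + 46225 + 15480) = 44883 - (-981 + 369800 - 243/2 + 119110 - 645/2)/123541/2 = 44883 - 2*487485/123541 = 44883 - 1*974970/123541 = 44883 - 974970/123541 = 5543915733/123541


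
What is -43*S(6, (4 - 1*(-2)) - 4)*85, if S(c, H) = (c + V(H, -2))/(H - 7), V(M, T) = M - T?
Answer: 7310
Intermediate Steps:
S(c, H) = (2 + H + c)/(-7 + H) (S(c, H) = (c + (H - 1*(-2)))/(H - 7) = (c + (H + 2))/(-7 + H) = (c + (2 + H))/(-7 + H) = (2 + H + c)/(-7 + H))
-43*S(6, (4 - 1*(-2)) - 4)*85 = -43*(2 + ((4 - 1*(-2)) - 4) + 6)/(-7 + ((4 - 1*(-2)) - 4))*85 = -43*(2 + ((4 + 2) - 4) + 6)/(-7 + ((4 + 2) - 4))*85 = -43*(2 + (6 - 4) + 6)/(-7 + (6 - 4))*85 = -43*(2 + 2 + 6)/(-7 + 2)*85 = -43*10/(-5)*85 = -(-43)*10/5*85 = -43*(-2)*85 = 86*85 = 7310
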